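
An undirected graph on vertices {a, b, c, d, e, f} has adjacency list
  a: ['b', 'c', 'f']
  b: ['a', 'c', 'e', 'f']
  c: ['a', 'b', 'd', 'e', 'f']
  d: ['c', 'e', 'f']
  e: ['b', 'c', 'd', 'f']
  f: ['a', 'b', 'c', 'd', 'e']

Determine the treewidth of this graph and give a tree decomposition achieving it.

Treewidth 3.
One optimal decomposition is:
Bags: B1 = {a, b, c, f}  B2 = {b, c, e, f}  B3 = {c, d, e, f}
Tree: B1–B2, B2–B3

The largest bag has 4 vertices, giving width 3; this decomposition certifies tw(G) ≤ 3. For the lower bound, the 4 vertices {c, d, e, f} are pairwise adjacent, and any tree decomposition puts a clique entirely inside one bag — forcing width ≥ 3. Hence tw(G) = 3 exactly.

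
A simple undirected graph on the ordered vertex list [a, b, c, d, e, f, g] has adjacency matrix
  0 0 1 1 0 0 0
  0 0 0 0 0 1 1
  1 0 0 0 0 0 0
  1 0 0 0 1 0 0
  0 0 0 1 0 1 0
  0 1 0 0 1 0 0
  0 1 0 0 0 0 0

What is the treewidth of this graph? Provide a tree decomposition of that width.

Every bag has size at most 2, so the width is 2 − 1 = 1 and tw(G) ≤ 1. G has an edge, so its treewidth is at least 1. Combining the bounds, tw(G) = 1.

Treewidth 1.
Bags: B1 = {a, c}  B2 = {a, d}  B3 = {d, e}  B4 = {e, f}  B5 = {b, f}  B6 = {b, g}
Tree: B1–B2, B2–B3, B3–B4, B4–B5, B5–B6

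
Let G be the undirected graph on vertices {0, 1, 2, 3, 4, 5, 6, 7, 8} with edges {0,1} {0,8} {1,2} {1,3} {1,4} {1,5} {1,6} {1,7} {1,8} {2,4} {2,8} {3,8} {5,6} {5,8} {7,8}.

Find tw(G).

2

A width-2 tree decomposition is:
Bags: B1 = {0, 1, 8}  B2 = {1, 2, 8}  B3 = {1, 5, 8}  B4 = {1, 2, 4}  B5 = {1, 7, 8}  B6 = {1, 3, 8}  B7 = {1, 5, 6}
Tree: B1–B2, B1–B3, B2–B4, B2–B5, B2–B6, B3–B7
Every bag has size at most 3, so the width is 3 − 1 = 2 and tw(G) ≤ 2. Conversely, {0, 1, 8} is a clique of size 3, and the vertices of any clique must share a bag in every tree decomposition; so some bag has ≥ 3 vertices and tw(G) ≥ 2. Therefore the treewidth is 2.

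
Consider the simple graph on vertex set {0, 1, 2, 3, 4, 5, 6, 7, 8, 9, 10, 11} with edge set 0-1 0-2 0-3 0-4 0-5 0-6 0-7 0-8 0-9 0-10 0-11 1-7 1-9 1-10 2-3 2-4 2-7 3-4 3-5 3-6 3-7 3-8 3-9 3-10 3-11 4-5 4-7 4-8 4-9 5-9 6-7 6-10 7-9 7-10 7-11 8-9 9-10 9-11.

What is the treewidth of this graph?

4

A width-4 tree decomposition is:
Bags: B1 = {0, 3, 7, 9, 11}  B2 = {0, 3, 4, 7, 9}  B3 = {0, 3, 4, 8, 9}  B4 = {0, 3, 4, 5, 9}  B5 = {0, 2, 3, 4, 7}  B6 = {0, 3, 7, 9, 10}  B7 = {0, 3, 6, 7, 10}  B8 = {0, 1, 7, 9, 10}
Tree: B1–B2, B2–B3, B2–B4, B2–B5, B1–B6, B6–B7, B6–B8
Every bag has size at most 5, so the width is 5 − 1 = 4 and tw(G) ≤ 4. On the other hand G contains the 5-clique {0, 1, 7, 9, 10}. A clique must lie in a single bag of any decomposition, so no decomposition can have width below 4. Hence tw(G) = 4 exactly.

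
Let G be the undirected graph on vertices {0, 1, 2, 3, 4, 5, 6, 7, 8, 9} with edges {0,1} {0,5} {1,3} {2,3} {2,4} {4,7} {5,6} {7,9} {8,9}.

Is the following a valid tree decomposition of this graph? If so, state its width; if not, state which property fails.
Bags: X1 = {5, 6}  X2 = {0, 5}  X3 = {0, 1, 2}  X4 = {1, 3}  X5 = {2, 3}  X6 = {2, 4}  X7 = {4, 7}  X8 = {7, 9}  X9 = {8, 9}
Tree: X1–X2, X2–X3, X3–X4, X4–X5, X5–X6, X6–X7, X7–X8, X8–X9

A tree decomposition must satisfy three properties: every vertex lies in some bag; for every edge, both endpoints lie together in some bag; and for every vertex, the bags containing it form a connected subtree. Here bags containing vertex 2 are not connected in the tree, so the decomposition is invalid.

No — bags containing vertex 2 are not connected in the tree.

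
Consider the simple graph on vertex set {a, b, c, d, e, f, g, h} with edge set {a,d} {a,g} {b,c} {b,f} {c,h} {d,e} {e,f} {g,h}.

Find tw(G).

A width-2 tree decomposition is:
Bags: B1 = {d, e, f}  B2 = {a, d, f}  B3 = {a, f, g}  B4 = {f, g, h}  B5 = {c, f, h}  B6 = {b, c, f}
Tree: B1–B2, B2–B3, B3–B4, B4–B5, B5–B6
Each bag holds 3 vertices, so the decomposition has width 2, which upper-bounds the treewidth. Since f–e–d–a–g–h–c–b–f is a cycle in G, G is not acyclic. Forests are exactly the graphs of treewidth ≤ 1, so tw(G) ≥ 2. Combining the bounds, tw(G) = 2.

2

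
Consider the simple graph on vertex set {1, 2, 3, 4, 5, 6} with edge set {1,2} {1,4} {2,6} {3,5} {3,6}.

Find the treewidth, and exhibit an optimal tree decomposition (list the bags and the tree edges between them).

Treewidth 1.
One optimal decomposition is:
Bags: B1 = {3, 5}  B2 = {3, 6}  B3 = {2, 6}  B4 = {1, 2}  B5 = {1, 4}
Tree: B1–B2, B2–B3, B3–B4, B4–B5

The largest bag has 2 vertices, giving width 1; this decomposition certifies tw(G) ≤ 1. Any graph with an edge has treewidth ≥ 1, and G has the edge 5–3. Hence tw(G) = 1 exactly.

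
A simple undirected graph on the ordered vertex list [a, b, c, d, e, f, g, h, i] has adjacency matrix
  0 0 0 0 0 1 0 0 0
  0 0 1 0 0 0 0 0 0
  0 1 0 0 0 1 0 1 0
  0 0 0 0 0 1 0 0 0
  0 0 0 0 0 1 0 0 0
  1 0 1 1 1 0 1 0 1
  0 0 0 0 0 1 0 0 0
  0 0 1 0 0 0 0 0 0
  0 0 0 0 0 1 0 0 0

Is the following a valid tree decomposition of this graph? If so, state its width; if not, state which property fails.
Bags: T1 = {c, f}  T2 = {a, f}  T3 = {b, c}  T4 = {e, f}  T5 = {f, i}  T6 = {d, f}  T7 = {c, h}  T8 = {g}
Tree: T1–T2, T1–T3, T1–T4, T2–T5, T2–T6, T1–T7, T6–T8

No — edge (f,g) lies in no bag.

A tree decomposition must satisfy three properties: every vertex lies in some bag; for every edge, both endpoints lie together in some bag; and for every vertex, the bags containing it form a connected subtree. Here edge (f,g) lies in no bag, so the decomposition is invalid.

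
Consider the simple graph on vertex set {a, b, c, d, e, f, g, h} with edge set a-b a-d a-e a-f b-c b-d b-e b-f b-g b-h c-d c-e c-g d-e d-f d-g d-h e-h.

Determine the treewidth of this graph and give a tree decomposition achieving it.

The largest bag has 4 vertices, giving width 3; this decomposition certifies tw(G) ≤ 3. On the other hand G contains the 4-clique {b, c, d, g}. A clique must lie in a single bag of any decomposition, so no decomposition can have width below 3. The upper and lower bounds meet at 3, so that is the treewidth.

Treewidth 3.
One such decomposition:
Bags: B1 = {a, b, d, e}  B2 = {a, b, d, f}  B3 = {b, d, e, h}  B4 = {b, c, d, e}  B5 = {b, c, d, g}
Tree: B1–B2, B1–B3, B3–B4, B4–B5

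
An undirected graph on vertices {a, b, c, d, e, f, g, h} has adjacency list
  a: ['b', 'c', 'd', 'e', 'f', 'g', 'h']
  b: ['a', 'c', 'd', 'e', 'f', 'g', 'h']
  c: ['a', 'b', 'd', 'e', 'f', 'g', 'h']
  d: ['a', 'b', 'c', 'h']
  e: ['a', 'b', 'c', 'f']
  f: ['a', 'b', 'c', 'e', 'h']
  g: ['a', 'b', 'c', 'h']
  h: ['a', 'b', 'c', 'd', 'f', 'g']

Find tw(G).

4

A width-4 tree decomposition is:
Bags: B1 = {a, b, c, f, h}  B2 = {a, b, c, g, h}  B3 = {a, b, c, d, h}  B4 = {a, b, c, e, f}
Tree: B1–B2, B1–B3, B1–B4
The largest bag has 5 vertices, giving width 4; this decomposition certifies tw(G) ≤ 4. For the lower bound, the 5 vertices {a, b, c, e, f} are pairwise adjacent, and any tree decomposition puts a clique entirely inside one bag — forcing width ≥ 4. The upper and lower bounds meet at 4, so that is the treewidth.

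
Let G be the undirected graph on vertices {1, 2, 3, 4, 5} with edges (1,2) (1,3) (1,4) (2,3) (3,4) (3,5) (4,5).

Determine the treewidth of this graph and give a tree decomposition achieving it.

Each bag holds 3 vertices, so the decomposition has width 2, which upper-bounds the treewidth. Conversely, {1, 2, 3} is a clique of size 3, and the vertices of any clique must share a bag in every tree decomposition; so some bag has ≥ 3 vertices and tw(G) ≥ 2. Combining the bounds, tw(G) = 2.

Treewidth 2.
One such decomposition:
Bags: B1 = {3, 4, 5}  B2 = {1, 3, 4}  B3 = {1, 2, 3}
Tree: B1–B2, B2–B3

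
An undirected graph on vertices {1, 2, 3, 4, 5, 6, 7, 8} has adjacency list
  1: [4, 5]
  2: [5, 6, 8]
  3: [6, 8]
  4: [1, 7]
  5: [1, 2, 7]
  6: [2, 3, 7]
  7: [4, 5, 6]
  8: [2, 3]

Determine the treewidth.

A width-2 tree decomposition is:
Bags: B1 = {2, 3, 8}  B2 = {2, 3, 6}  B3 = {2, 5, 6}  B4 = {5, 6, 7}  B5 = {1, 5, 7}  B6 = {1, 4, 7}
Tree: B1–B2, B2–B3, B3–B4, B4–B5, B5–B6
The largest bag has 3 vertices, giving width 2; this decomposition certifies tw(G) ≤ 2. The edges 8–3–6–2–8 form a cycle, so G is not a tree and its treewidth is at least 2. Hence tw(G) = 2 exactly.

2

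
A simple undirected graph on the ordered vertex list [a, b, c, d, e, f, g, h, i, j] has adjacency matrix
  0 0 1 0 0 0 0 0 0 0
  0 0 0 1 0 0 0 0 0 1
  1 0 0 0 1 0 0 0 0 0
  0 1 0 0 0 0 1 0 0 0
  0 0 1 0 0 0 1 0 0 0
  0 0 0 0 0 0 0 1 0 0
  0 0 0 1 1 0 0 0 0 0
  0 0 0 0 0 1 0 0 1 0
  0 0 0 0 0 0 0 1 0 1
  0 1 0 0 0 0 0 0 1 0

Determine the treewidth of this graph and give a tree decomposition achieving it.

Each bag holds 2 vertices, so the decomposition has width 1, which upper-bounds the treewidth. G has an edge, so its treewidth is at least 1. Therefore the treewidth is 1.

Treewidth 1.
One such decomposition:
Bags: B1 = {a, c}  B2 = {c, e}  B3 = {e, g}  B4 = {d, g}  B5 = {b, d}  B6 = {b, j}  B7 = {i, j}  B8 = {h, i}  B9 = {f, h}
Tree: B1–B2, B2–B3, B3–B4, B4–B5, B5–B6, B6–B7, B7–B8, B8–B9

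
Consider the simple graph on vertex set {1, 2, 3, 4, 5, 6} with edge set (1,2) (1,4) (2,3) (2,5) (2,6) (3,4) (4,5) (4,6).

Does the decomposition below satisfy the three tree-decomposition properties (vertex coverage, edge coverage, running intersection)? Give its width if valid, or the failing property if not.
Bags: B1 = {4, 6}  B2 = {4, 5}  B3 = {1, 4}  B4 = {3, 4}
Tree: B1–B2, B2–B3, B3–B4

No — vertex 2 appears in no bag.

A tree decomposition must satisfy three properties: every vertex lies in some bag; for every edge, both endpoints lie together in some bag; and for every vertex, the bags containing it form a connected subtree. Here vertex 2 appears in no bag, so the decomposition is invalid.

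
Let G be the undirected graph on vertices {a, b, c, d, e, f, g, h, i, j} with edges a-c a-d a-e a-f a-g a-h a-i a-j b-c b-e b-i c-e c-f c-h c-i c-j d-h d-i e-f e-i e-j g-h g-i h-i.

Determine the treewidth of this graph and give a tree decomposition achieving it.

The largest bag has 4 vertices, giving width 3; this decomposition certifies tw(G) ≤ 3. For the lower bound, the 4 vertices {a, c, e, j} are pairwise adjacent, and any tree decomposition puts a clique entirely inside one bag — forcing width ≥ 3. The upper and lower bounds meet at 3, so that is the treewidth.

Treewidth 3.
One such decomposition:
Bags: B1 = {a, c, h, i}  B2 = {a, c, e, i}  B3 = {a, c, e, j}  B4 = {a, c, e, f}  B5 = {a, d, h, i}  B6 = {a, g, h, i}  B7 = {b, c, e, i}
Tree: B1–B2, B2–B3, B2–B4, B1–B5, B5–B6, B2–B7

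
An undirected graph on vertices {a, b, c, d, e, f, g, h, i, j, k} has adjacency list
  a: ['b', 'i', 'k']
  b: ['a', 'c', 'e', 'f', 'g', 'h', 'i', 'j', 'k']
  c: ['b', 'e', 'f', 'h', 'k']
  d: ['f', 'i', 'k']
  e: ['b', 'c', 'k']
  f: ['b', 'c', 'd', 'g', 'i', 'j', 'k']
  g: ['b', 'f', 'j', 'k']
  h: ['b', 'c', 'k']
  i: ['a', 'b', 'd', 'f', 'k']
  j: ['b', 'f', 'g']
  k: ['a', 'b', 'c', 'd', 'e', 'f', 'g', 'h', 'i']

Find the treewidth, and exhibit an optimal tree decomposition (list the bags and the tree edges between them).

Treewidth 3.
Bags: B1 = {b, f, i, k}  B2 = {a, b, i, k}  B3 = {d, f, i, k}  B4 = {b, c, f, k}  B5 = {b, f, g, k}  B6 = {b, f, g, j}  B7 = {b, c, h, k}  B8 = {b, c, e, k}
Tree: B1–B2, B1–B3, B1–B4, B1–B5, B5–B6, B4–B7, B7–B8

Every bag has size at most 4, so the width is 4 − 1 = 3 and tw(G) ≤ 3. Conversely, {b, f, g, j} is a clique of size 4, and the vertices of any clique must share a bag in every tree decomposition; so some bag has ≥ 4 vertices and tw(G) ≥ 3. The upper and lower bounds meet at 3, so that is the treewidth.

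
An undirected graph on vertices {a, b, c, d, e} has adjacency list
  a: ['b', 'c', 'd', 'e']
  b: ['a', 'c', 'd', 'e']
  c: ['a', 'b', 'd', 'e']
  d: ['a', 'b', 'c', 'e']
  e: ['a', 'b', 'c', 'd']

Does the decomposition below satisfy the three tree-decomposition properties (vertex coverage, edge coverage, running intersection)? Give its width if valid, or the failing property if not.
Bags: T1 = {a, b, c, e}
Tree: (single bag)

No — vertex d appears in no bag.

A tree decomposition must satisfy three properties: every vertex lies in some bag; for every edge, both endpoints lie together in some bag; and for every vertex, the bags containing it form a connected subtree. Here vertex d appears in no bag, so the decomposition is invalid.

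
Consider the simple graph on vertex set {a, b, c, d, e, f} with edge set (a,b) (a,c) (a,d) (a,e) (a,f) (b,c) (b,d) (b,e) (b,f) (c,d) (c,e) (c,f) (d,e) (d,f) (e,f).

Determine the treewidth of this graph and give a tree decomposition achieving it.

A single bag containing all 6 vertices is trivially a valid decomposition of width 5. For the lower bound, the 6 vertices {a, b, c, d, e, f} are pairwise adjacent, and any tree decomposition puts a clique entirely inside one bag — forcing width ≥ 5. Hence tw(G) = 5 exactly.

Treewidth 5.
One optimal decomposition is:
Bags: B1 = {a, b, c, d, e, f}
Tree: (single bag)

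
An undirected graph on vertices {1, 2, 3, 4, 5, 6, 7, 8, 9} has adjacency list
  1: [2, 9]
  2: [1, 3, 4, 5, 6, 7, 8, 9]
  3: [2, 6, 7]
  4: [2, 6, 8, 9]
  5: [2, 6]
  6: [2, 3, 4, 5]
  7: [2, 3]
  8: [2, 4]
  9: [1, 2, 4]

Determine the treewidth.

2

A width-2 tree decomposition is:
Bags: B1 = {2, 4, 6}  B2 = {2, 4, 9}  B3 = {2, 4, 8}  B4 = {2, 3, 6}  B5 = {2, 3, 7}  B6 = {1, 2, 9}  B7 = {2, 5, 6}
Tree: B1–B2, B1–B3, B1–B4, B4–B5, B2–B6, B1–B7
Each bag holds 3 vertices, so the decomposition has width 2, which upper-bounds the treewidth. On the other hand G contains the 3-clique {1, 2, 9}. A clique must lie in a single bag of any decomposition, so no decomposition can have width below 2. Hence tw(G) = 2 exactly.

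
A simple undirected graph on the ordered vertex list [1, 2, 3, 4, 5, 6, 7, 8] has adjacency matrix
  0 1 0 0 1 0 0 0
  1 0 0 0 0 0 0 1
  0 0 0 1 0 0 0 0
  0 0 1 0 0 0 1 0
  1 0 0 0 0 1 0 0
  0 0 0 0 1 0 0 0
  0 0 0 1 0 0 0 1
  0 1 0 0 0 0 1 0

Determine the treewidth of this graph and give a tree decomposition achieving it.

Each bag holds 2 vertices, so the decomposition has width 1, which upper-bounds the treewidth. Any graph with an edge has treewidth ≥ 1, and G has the edge 6–5. Combining the bounds, tw(G) = 1.

Treewidth 1.
One such decomposition:
Bags: B1 = {5, 6}  B2 = {1, 5}  B3 = {1, 2}  B4 = {2, 8}  B5 = {7, 8}  B6 = {4, 7}  B7 = {3, 4}
Tree: B1–B2, B2–B3, B3–B4, B4–B5, B5–B6, B6–B7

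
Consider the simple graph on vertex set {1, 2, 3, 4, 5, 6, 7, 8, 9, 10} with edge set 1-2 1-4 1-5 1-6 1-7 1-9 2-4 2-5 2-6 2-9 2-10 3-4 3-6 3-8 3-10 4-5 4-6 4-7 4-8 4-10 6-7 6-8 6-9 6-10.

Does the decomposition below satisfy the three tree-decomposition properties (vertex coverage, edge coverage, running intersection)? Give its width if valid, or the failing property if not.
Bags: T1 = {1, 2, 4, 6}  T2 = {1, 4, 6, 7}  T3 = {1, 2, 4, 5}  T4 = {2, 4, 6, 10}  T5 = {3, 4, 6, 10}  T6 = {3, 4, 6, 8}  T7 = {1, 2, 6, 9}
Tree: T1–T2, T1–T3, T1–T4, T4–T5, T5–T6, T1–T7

Vertex coverage: the bags together contain {1, 2, 3, 4, 5, 6, 7, 8, 9, 10}, the full vertex set. Edge coverage: each edge of G has both endpoints in at least one bag. Running intersection: for every vertex, the bags containing it form a connected subtree. All three properties hold, so this is a valid tree decomposition of width max|bag| − 1 = 3, and hence tw(G) ≤ 3.

Yes; width 3.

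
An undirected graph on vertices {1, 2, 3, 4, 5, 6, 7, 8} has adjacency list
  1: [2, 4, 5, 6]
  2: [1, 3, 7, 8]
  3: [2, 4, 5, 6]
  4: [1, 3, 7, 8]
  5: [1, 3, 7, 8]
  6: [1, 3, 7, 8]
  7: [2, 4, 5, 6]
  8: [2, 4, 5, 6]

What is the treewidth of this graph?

A width-4 tree decomposition is:
Bags: B1 = {2, 3, 4, 5, 6}  B2 = {2, 4, 5, 6, 7}  B3 = {2, 4, 5, 6, 8}  B4 = {1, 2, 4, 5, 6}
Tree: B1–B2, B2–B3, B3–B4
Every bag has size at most 5, so the width is 5 − 1 = 4 and tw(G) ≤ 4. For the lower bound: the 5 vertex sets {3,6}, {4,7}, {5,8}, {2}, {1} are disjoint, each induces a connected subgraph, and every pair is joined by at least one edge of G. Contracting each set to a single vertex therefore yields K_{5} as a minor, and since treewidth is minor-monotone, tw(G) ≥ tw(K_{5}) = 4. Hence tw(G) = 4 exactly.

4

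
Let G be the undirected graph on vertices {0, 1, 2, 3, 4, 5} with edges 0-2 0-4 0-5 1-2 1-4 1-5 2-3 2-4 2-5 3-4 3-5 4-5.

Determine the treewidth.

3

A width-3 tree decomposition is:
Bags: B1 = {2, 3, 4, 5}  B2 = {1, 2, 4, 5}  B3 = {0, 2, 4, 5}
Tree: B1–B2, B2–B3
Every bag has size at most 4, so the width is 4 − 1 = 3 and tw(G) ≤ 3. On the other hand G contains the 4-clique {0, 2, 4, 5}. A clique must lie in a single bag of any decomposition, so no decomposition can have width below 3. Combining the bounds, tw(G) = 3.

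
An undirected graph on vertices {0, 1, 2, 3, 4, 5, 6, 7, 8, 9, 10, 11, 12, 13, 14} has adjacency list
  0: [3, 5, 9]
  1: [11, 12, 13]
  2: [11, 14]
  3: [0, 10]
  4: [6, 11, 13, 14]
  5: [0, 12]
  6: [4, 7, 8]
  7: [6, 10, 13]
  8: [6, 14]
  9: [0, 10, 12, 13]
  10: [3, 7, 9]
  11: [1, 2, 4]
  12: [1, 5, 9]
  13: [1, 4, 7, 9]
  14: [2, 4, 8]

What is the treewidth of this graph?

A width-3 tree decomposition is:
Bags: B1 = {2, 8, 11, 14}  B2 = {4, 8, 11, 14}  B3 = {4, 6, 8, 11}  B4 = {1, 4, 6, 11}  B5 = {1, 4, 6, 13}  B6 = {1, 6, 7, 13}  B7 = {1, 7, 12, 13}  B8 = {7, 9, 12, 13}  B9 = {7, 9, 10, 12}  B10 = {5, 9, 10, 12}  B11 = {0, 5, 9, 10}  B12 = {0, 3, 5, 10}
Tree: B1–B2, B2–B3, B3–B4, B4–B5, B5–B6, B6–B7, B7–B8, B8–B9, B9–B10, B10–B11, B11–B12
Every bag has size at most 4, so the width is 4 − 1 = 3 and tw(G) ≤ 3. For the lower bound: the 4 vertex sets {2,8,14}, {11}, {4}, {1,6,7,13} are disjoint, each induces a connected subgraph, and every pair is joined by at least one edge of G. Contracting each set to a single vertex therefore yields K_{4} as a minor, and since treewidth is minor-monotone, tw(G) ≥ tw(K_{4}) = 3. Hence tw(G) = 3 exactly.

3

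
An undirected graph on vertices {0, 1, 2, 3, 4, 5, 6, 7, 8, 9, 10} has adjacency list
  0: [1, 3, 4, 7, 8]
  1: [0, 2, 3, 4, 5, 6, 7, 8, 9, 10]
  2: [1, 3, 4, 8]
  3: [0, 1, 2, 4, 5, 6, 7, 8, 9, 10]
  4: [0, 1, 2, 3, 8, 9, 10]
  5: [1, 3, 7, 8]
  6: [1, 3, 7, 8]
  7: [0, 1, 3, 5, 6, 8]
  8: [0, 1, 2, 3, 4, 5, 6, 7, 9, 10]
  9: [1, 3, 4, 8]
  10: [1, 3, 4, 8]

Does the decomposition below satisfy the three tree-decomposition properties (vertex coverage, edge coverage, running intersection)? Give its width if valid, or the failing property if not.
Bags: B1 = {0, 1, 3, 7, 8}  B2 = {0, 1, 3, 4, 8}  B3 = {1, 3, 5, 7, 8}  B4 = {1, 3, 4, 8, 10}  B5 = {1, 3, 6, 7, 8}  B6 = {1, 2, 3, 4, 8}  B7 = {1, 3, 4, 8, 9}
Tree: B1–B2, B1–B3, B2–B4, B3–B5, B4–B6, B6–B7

Yes; width 4.

Vertex coverage: the bags together contain {0, 1, 2, 3, 4, 5, 6, 7, 8, 9, 10}, the full vertex set. Edge coverage: each edge of G has both endpoints in at least one bag. Running intersection: for every vertex, the bags containing it form a connected subtree. All three properties hold, so this is a valid tree decomposition of width max|bag| − 1 = 4, and hence tw(G) ≤ 4.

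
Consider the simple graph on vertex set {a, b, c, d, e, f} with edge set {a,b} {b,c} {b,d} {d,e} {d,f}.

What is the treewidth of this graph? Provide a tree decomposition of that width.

Every bag has size at most 2, so the width is 2 − 1 = 1 and tw(G) ≤ 1. Since G has at least one edge (e.g. d–b), it is not an edgeless graph, so tw(G) ≥ 1. Hence tw(G) = 1 exactly.

Treewidth 1.
One optimal decomposition is:
Bags: B1 = {b, d}  B2 = {d, e}  B3 = {a, b}  B4 = {b, c}  B5 = {d, f}
Tree: B1–B2, B1–B3, B3–B4, B1–B5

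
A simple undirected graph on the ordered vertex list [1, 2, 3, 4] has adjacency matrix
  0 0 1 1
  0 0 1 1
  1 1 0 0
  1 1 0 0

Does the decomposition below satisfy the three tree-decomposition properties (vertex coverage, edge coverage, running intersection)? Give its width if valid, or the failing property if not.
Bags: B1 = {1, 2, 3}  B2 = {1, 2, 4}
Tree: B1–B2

Checking the three conditions: (i) the bags cover all of {1, 2, 3, 4}; (ii) for each edge, some bag contains both endpoints; (iii) the bags containing any fixed vertex form a subtree. All hold, so the decomposition is valid with width 3 − 1 = 2.

Yes; width 2.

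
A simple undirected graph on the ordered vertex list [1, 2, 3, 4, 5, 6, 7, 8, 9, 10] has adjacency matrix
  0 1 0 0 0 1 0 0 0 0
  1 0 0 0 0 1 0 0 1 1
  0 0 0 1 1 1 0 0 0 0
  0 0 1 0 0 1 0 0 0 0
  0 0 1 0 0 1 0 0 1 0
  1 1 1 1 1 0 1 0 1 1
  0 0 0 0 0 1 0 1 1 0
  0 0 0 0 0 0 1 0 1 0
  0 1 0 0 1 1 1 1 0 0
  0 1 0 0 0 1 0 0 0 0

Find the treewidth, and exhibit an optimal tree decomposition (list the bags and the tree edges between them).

Treewidth 2.
One such decomposition:
Bags: B1 = {5, 6, 9}  B2 = {2, 6, 9}  B3 = {3, 5, 6}  B4 = {2, 6, 10}  B5 = {1, 2, 6}  B6 = {3, 4, 6}  B7 = {6, 7, 9}  B8 = {7, 8, 9}
Tree: B1–B2, B1–B3, B2–B4, B4–B5, B3–B6, B1–B7, B7–B8

The largest bag has 3 vertices, giving width 2; this decomposition certifies tw(G) ≤ 2. On the other hand G contains the 3-clique {7, 8, 9}. A clique must lie in a single bag of any decomposition, so no decomposition can have width below 2. The upper and lower bounds meet at 2, so that is the treewidth.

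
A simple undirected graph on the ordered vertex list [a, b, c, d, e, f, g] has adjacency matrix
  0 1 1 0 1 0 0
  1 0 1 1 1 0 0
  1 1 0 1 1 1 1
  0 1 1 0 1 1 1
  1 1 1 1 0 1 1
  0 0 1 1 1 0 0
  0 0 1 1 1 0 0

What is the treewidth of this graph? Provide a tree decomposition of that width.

Treewidth 3.
Bags: B1 = {b, c, d, e}  B2 = {c, d, e, g}  B3 = {c, d, e, f}  B4 = {a, b, c, e}
Tree: B1–B2, B1–B3, B1–B4

Each bag holds 4 vertices, so the decomposition has width 3, which upper-bounds the treewidth. On the other hand G contains the 4-clique {c, d, e, g}. A clique must lie in a single bag of any decomposition, so no decomposition can have width below 3. The upper and lower bounds meet at 3, so that is the treewidth.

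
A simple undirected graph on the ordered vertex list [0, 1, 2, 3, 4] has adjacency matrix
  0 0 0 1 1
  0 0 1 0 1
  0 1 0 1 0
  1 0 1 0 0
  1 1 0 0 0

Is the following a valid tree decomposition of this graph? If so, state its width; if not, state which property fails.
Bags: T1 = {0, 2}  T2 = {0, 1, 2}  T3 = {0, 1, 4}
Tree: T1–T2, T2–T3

A tree decomposition must satisfy three properties: every vertex lies in some bag; for every edge, both endpoints lie together in some bag; and for every vertex, the bags containing it form a connected subtree. Here vertex 3 appears in no bag, so the decomposition is invalid.

No — vertex 3 appears in no bag.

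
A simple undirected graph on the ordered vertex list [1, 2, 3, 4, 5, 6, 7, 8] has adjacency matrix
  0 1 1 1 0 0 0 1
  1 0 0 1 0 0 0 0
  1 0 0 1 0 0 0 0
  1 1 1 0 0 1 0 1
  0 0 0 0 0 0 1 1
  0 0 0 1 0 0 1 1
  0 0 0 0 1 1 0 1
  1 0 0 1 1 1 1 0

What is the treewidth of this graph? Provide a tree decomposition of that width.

Every bag has size at most 3, so the width is 3 − 1 = 2 and tw(G) ≤ 2. Conversely, {1, 4, 8} is a clique of size 3, and the vertices of any clique must share a bag in every tree decomposition; so some bag has ≥ 3 vertices and tw(G) ≥ 2. Therefore the treewidth is 2.

Treewidth 2.
One optimal decomposition is:
Bags: B1 = {4, 6, 8}  B2 = {6, 7, 8}  B3 = {1, 4, 8}  B4 = {1, 3, 4}  B5 = {1, 2, 4}  B6 = {5, 7, 8}
Tree: B1–B2, B1–B3, B3–B4, B3–B5, B2–B6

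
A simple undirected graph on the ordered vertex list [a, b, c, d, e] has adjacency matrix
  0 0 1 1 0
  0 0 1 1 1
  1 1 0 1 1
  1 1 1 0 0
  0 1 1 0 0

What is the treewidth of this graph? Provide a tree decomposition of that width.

Each bag holds 3 vertices, so the decomposition has width 2, which upper-bounds the treewidth. On the other hand G contains the 3-clique {a, c, d}. A clique must lie in a single bag of any decomposition, so no decomposition can have width below 2. The upper and lower bounds meet at 2, so that is the treewidth.

Treewidth 2.
One optimal decomposition is:
Bags: B1 = {b, c, e}  B2 = {b, c, d}  B3 = {a, c, d}
Tree: B1–B2, B2–B3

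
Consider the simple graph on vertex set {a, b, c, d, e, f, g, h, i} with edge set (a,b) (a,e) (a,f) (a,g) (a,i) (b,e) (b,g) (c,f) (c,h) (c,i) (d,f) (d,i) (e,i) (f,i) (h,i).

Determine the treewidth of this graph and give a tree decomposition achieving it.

Treewidth 2.
One such decomposition:
Bags: B1 = {a, f, i}  B2 = {c, f, i}  B3 = {a, e, i}  B4 = {c, h, i}  B5 = {a, b, e}  B6 = {d, f, i}  B7 = {a, b, g}
Tree: B1–B2, B1–B3, B2–B4, B3–B5, B1–B6, B5–B7

Every bag has size at most 3, so the width is 3 − 1 = 2 and tw(G) ≤ 2. On the other hand G contains the 3-clique {a, b, g}. A clique must lie in a single bag of any decomposition, so no decomposition can have width below 2. Combining the bounds, tw(G) = 2.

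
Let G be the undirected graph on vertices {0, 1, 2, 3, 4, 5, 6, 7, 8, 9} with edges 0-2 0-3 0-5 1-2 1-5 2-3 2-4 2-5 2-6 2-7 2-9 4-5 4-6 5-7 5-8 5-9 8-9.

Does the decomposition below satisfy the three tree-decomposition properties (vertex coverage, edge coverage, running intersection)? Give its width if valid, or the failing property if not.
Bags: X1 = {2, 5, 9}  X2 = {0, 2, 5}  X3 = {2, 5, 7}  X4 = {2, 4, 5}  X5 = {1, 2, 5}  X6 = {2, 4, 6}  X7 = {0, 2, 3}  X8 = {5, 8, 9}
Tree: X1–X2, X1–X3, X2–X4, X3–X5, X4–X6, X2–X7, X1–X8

Checking the three conditions: (i) the bags cover all of {0, 1, 2, 3, 4, 5, 6, 7, 8, 9}; (ii) for each edge, some bag contains both endpoints; (iii) the bags containing any fixed vertex form a subtree. All hold, so the decomposition is valid with width 3 − 1 = 2.

Yes; width 2.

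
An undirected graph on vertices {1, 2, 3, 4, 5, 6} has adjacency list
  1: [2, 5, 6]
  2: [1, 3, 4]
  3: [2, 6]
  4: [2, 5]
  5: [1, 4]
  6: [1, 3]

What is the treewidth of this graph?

A width-2 tree decomposition is:
Bags: B1 = {2, 3, 6}  B2 = {1, 2, 6}  B3 = {1, 2, 4}  B4 = {1, 4, 5}
Tree: B1–B2, B2–B3, B3–B4
The largest bag has 3 vertices, giving width 2; this decomposition certifies tw(G) ≤ 2. Since 3–6–1–2–3 is a cycle in G, G is not acyclic. Forests are exactly the graphs of treewidth ≤ 1, so tw(G) ≥ 2. Hence tw(G) = 2 exactly.

2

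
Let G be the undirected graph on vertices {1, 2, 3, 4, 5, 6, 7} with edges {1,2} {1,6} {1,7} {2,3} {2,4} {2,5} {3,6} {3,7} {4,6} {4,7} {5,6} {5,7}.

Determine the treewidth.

A width-3 tree decomposition is:
Bags: B1 = {2, 3, 6, 7}  B2 = {1, 2, 6, 7}  B3 = {2, 5, 6, 7}  B4 = {2, 4, 6, 7}
Tree: B1–B2, B2–B3, B3–B4
Each bag holds 4 vertices, so the decomposition has width 3, which upper-bounds the treewidth. For the lower bound: the 4 vertex sets {3,7}, {1,2}, {6}, {5} are disjoint, each induces a connected subgraph, and every pair is joined by at least one edge of G. Contracting each set to a single vertex therefore yields K_{4} as a minor, and since treewidth is minor-monotone, tw(G) ≥ tw(K_{4}) = 3. The upper and lower bounds meet at 3, so that is the treewidth.

3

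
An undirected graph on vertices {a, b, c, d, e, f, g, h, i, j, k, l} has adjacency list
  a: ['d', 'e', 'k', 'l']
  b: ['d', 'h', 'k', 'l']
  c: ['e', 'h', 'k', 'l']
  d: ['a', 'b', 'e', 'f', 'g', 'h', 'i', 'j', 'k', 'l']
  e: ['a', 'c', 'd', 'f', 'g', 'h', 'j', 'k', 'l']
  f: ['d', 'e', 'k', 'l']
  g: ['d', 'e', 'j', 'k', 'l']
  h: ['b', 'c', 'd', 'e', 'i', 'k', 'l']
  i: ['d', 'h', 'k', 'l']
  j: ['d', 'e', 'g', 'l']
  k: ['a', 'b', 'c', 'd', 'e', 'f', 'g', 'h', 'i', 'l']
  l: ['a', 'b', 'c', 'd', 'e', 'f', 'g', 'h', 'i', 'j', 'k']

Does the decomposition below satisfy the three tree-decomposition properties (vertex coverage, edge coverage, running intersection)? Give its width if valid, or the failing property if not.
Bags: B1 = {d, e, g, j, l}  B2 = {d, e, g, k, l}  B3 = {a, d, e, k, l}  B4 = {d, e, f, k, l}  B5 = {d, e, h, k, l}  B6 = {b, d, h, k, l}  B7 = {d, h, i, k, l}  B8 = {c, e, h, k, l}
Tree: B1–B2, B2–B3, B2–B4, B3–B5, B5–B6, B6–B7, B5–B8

Checking the three conditions: (i) the bags cover all of {a, b, c, d, e, f, g, h, i, j, k, l}; (ii) for each edge, some bag contains both endpoints; (iii) the bags containing any fixed vertex form a subtree. All hold, so the decomposition is valid with width 5 − 1 = 4.

Yes; width 4.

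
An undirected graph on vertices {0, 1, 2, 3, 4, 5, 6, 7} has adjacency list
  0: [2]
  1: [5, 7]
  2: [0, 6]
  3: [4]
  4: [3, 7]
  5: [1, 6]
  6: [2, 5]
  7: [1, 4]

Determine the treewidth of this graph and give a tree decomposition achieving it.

Treewidth 1.
One optimal decomposition is:
Bags: B1 = {0, 2}  B2 = {2, 6}  B3 = {5, 6}  B4 = {1, 5}  B5 = {1, 7}  B6 = {4, 7}  B7 = {3, 4}
Tree: B1–B2, B2–B3, B3–B4, B4–B5, B5–B6, B6–B7

Every bag has size at most 2, so the width is 2 − 1 = 1 and tw(G) ≤ 1. G has an edge, so its treewidth is at least 1. Hence tw(G) = 1 exactly.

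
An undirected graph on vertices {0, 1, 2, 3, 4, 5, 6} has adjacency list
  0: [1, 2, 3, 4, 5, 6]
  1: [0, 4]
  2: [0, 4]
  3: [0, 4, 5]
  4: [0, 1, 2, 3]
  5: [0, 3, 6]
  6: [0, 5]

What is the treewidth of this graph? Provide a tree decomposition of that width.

Treewidth 2.
Bags: B1 = {0, 1, 4}  B2 = {0, 3, 4}  B3 = {0, 3, 5}  B4 = {0, 2, 4}  B5 = {0, 5, 6}
Tree: B1–B2, B2–B3, B2–B4, B3–B5

The largest bag has 3 vertices, giving width 2; this decomposition certifies tw(G) ≤ 2. For the lower bound, the 3 vertices {0, 1, 4} are pairwise adjacent, and any tree decomposition puts a clique entirely inside one bag — forcing width ≥ 2. Combining the bounds, tw(G) = 2.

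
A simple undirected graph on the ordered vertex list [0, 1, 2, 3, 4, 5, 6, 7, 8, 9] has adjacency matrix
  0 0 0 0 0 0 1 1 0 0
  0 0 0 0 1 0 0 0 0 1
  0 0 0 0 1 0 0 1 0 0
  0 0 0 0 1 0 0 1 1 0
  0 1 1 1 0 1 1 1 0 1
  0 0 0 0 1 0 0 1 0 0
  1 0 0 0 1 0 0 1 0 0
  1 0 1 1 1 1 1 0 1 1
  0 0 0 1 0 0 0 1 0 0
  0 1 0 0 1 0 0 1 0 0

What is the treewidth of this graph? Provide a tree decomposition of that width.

Treewidth 2.
One such decomposition:
Bags: B1 = {4, 7, 9}  B2 = {2, 4, 7}  B3 = {4, 5, 7}  B4 = {1, 4, 9}  B5 = {3, 4, 7}  B6 = {3, 7, 8}  B7 = {4, 6, 7}  B8 = {0, 6, 7}
Tree: B1–B2, B2–B3, B1–B4, B2–B5, B5–B6, B2–B7, B7–B8

The largest bag has 3 vertices, giving width 2; this decomposition certifies tw(G) ≤ 2. Conversely, {1, 4, 9} is a clique of size 3, and the vertices of any clique must share a bag in every tree decomposition; so some bag has ≥ 3 vertices and tw(G) ≥ 2. The upper and lower bounds meet at 2, so that is the treewidth.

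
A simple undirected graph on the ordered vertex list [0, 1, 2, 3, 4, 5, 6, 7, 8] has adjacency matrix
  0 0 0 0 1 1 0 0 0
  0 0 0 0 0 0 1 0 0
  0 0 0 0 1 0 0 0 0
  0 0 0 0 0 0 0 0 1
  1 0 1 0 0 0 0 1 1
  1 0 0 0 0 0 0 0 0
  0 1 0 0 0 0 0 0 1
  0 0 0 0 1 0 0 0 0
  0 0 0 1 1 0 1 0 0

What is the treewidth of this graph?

1

A width-1 tree decomposition is:
Bags: B1 = {6, 8}  B2 = {4, 8}  B3 = {3, 8}  B4 = {1, 6}  B5 = {0, 4}  B6 = {4, 7}  B7 = {2, 4}  B8 = {0, 5}
Tree: B1–B2, B1–B3, B1–B4, B2–B5, B5–B6, B2–B7, B5–B8
Each bag holds 2 vertices, so the decomposition has width 1, which upper-bounds the treewidth. Since G has at least one edge (e.g. 6–8), it is not an edgeless graph, so tw(G) ≥ 1. Hence tw(G) = 1 exactly.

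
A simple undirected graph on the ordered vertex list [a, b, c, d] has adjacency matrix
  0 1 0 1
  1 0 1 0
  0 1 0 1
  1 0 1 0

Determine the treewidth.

2

A width-2 tree decomposition is:
Bags: B1 = {a, b, c}  B2 = {a, c, d}
Tree: B1–B2
Each bag holds 3 vertices, so the decomposition has width 2, which upper-bounds the treewidth. For the lower bound, G contains the cycle c–b–a–d–c, so G is not a forest; only forests have treewidth ≤ 1, hence tw(G) ≥ 2. Therefore the treewidth is 2.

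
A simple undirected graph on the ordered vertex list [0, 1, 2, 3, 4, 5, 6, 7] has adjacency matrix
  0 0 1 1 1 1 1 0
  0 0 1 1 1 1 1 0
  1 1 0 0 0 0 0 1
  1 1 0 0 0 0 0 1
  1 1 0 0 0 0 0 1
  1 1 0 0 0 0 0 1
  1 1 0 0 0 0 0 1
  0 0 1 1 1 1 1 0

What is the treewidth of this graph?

A width-3 tree decomposition is:
Bags: B1 = {0, 1, 4, 7}  B2 = {0, 1, 3, 7}  B3 = {0, 1, 6, 7}  B4 = {0, 1, 5, 7}  B5 = {0, 1, 2, 7}
Tree: B1–B2, B2–B3, B3–B4, B4–B5
The largest bag has 4 vertices, giving width 3; this decomposition certifies tw(G) ≤ 3. For the lower bound: the 4 vertex sets {1,4}, {0,3}, {7}, {6} are disjoint, each induces a connected subgraph, and every pair is joined by at least one edge of G. Contracting each set to a single vertex therefore yields K_{4} as a minor, and since treewidth is minor-monotone, tw(G) ≥ tw(K_{4}) = 3. The upper and lower bounds meet at 3, so that is the treewidth.

3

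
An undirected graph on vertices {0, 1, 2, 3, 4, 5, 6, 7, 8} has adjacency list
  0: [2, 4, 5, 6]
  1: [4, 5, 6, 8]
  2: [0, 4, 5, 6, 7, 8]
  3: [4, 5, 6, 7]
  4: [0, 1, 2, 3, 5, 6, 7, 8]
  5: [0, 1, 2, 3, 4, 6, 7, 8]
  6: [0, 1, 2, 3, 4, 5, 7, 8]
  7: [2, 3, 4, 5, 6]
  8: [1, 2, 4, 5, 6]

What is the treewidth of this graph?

A width-4 tree decomposition is:
Bags: B1 = {0, 2, 4, 5, 6}  B2 = {2, 4, 5, 6, 8}  B3 = {2, 4, 5, 6, 7}  B4 = {1, 4, 5, 6, 8}  B5 = {3, 4, 5, 6, 7}
Tree: B1–B2, B1–B3, B2–B4, B3–B5
Every bag has size at most 5, so the width is 5 − 1 = 4 and tw(G) ≤ 4. On the other hand G contains the 5-clique {1, 4, 5, 6, 8}. A clique must lie in a single bag of any decomposition, so no decomposition can have width below 4. Hence tw(G) = 4 exactly.

4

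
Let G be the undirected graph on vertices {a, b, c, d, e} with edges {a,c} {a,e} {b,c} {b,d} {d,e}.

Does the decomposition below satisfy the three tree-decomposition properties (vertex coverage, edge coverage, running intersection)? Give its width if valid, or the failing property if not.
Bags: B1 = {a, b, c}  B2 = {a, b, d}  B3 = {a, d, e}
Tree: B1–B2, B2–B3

Yes; width 2.

Every vertex of G appears in some bag (union = {a, b, c, d, e}); every edge is covered by a bag; and for each vertex v the set of bags containing v is connected in the bag tree. The decomposition is therefore valid. The largest bag has 3 vertices, so the width is 2.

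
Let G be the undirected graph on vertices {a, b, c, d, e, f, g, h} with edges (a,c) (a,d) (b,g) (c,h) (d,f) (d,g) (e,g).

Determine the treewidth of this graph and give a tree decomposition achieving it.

The largest bag has 2 vertices, giving width 1; this decomposition certifies tw(G) ≤ 1. Since G has at least one edge (e.g. d–g), it is not an edgeless graph, so tw(G) ≥ 1. Hence tw(G) = 1 exactly.

Treewidth 1.
One optimal decomposition is:
Bags: B1 = {d, g}  B2 = {b, g}  B3 = {a, d}  B4 = {a, c}  B5 = {c, h}  B6 = {d, f}  B7 = {e, g}
Tree: B1–B2, B1–B3, B3–B4, B4–B5, B3–B6, B2–B7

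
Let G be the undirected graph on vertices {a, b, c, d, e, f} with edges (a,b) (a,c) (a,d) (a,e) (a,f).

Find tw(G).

A width-1 tree decomposition is:
Bags: B1 = {a, e}  B2 = {a, c}  B3 = {a, f}  B4 = {a, d}  B5 = {a, b}
Tree: B1–B2, B2–B3, B3–B4, B2–B5
The largest bag has 2 vertices, giving width 1; this decomposition certifies tw(G) ≤ 1. Any graph with an edge has treewidth ≥ 1, and G has the edge e–a. Hence tw(G) = 1 exactly.

1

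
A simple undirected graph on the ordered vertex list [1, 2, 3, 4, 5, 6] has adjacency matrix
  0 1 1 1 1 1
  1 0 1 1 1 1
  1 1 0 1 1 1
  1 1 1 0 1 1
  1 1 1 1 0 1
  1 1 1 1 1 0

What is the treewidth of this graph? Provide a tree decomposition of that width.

A single bag containing all 6 vertices is trivially a valid decomposition of width 5. For the lower bound, the 6 vertices {1, 2, 3, 4, 5, 6} are pairwise adjacent, and any tree decomposition puts a clique entirely inside one bag — forcing width ≥ 5. Hence tw(G) = 5 exactly.

Treewidth 5.
One such decomposition:
Bags: B1 = {1, 2, 3, 4, 5, 6}
Tree: (single bag)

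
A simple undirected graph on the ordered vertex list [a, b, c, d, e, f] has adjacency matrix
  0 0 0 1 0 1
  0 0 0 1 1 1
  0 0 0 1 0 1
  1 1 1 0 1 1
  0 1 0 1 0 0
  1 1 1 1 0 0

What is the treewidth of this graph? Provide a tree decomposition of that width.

The largest bag has 3 vertices, giving width 2; this decomposition certifies tw(G) ≤ 2. Conversely, {b, d, e} is a clique of size 3, and the vertices of any clique must share a bag in every tree decomposition; so some bag has ≥ 3 vertices and tw(G) ≥ 2. Combining the bounds, tw(G) = 2.

Treewidth 2.
Bags: B1 = {b, d, f}  B2 = {c, d, f}  B3 = {b, d, e}  B4 = {a, d, f}
Tree: B1–B2, B1–B3, B2–B4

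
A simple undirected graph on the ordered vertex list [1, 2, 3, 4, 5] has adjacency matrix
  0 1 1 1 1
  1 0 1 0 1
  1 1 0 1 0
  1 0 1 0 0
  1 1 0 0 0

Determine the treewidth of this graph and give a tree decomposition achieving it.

Every bag has size at most 3, so the width is 3 − 1 = 2 and tw(G) ≤ 2. On the other hand G contains the 3-clique {1, 2, 3}. A clique must lie in a single bag of any decomposition, so no decomposition can have width below 2. Therefore the treewidth is 2.

Treewidth 2.
One optimal decomposition is:
Bags: B1 = {1, 3, 4}  B2 = {1, 2, 3}  B3 = {1, 2, 5}
Tree: B1–B2, B2–B3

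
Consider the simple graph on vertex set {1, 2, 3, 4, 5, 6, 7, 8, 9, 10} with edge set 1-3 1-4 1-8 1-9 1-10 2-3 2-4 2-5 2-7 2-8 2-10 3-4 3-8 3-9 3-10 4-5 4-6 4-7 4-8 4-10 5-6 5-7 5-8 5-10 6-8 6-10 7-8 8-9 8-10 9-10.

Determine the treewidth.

A width-4 tree decomposition is:
Bags: B1 = {2, 3, 4, 8, 10}  B2 = {2, 4, 5, 8, 10}  B3 = {1, 3, 4, 8, 10}  B4 = {1, 3, 8, 9, 10}  B5 = {4, 5, 6, 8, 10}  B6 = {2, 4, 5, 7, 8}
Tree: B1–B2, B1–B3, B3–B4, B2–B5, B2–B6
Every bag has size at most 5, so the width is 5 − 1 = 4 and tw(G) ≤ 4. For the lower bound, the 5 vertices {1, 3, 8, 9, 10} are pairwise adjacent, and any tree decomposition puts a clique entirely inside one bag — forcing width ≥ 4. Therefore the treewidth is 4.

4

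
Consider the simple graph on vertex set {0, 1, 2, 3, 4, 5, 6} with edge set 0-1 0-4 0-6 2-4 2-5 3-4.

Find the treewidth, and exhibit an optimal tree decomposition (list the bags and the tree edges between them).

The largest bag has 2 vertices, giving width 1; this decomposition certifies tw(G) ≤ 1. G has an edge, so its treewidth is at least 1. Therefore the treewidth is 1.

Treewidth 1.
One optimal decomposition is:
Bags: B1 = {0, 4}  B2 = {0, 1}  B3 = {2, 4}  B4 = {2, 5}  B5 = {0, 6}  B6 = {3, 4}
Tree: B1–B2, B1–B3, B3–B4, B2–B5, B1–B6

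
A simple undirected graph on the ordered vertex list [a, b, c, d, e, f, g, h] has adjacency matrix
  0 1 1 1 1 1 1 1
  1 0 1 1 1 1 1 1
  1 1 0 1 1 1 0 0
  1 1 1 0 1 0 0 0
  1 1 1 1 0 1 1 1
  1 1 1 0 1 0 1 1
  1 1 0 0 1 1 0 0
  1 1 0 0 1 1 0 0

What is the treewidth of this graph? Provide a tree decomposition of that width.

Treewidth 4.
Bags: B1 = {a, b, c, e, f}  B2 = {a, b, e, f, g}  B3 = {a, b, e, f, h}  B4 = {a, b, c, d, e}
Tree: B1–B2, B1–B3, B1–B4

The largest bag has 5 vertices, giving width 4; this decomposition certifies tw(G) ≤ 4. Conversely, {a, b, c, d, e} is a clique of size 5, and the vertices of any clique must share a bag in every tree decomposition; so some bag has ≥ 5 vertices and tw(G) ≥ 4. Hence tw(G) = 4 exactly.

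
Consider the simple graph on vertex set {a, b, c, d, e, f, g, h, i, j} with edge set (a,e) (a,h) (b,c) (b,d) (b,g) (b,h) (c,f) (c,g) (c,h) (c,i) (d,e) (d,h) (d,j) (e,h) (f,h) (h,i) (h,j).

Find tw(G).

2

A width-2 tree decomposition is:
Bags: B1 = {d, e, h}  B2 = {b, d, h}  B3 = {b, c, h}  B4 = {a, e, h}  B5 = {d, h, j}  B6 = {b, c, g}  B7 = {c, f, h}  B8 = {c, h, i}
Tree: B1–B2, B2–B3, B1–B4, B2–B5, B3–B6, B3–B7, B7–B8
Each bag holds 3 vertices, so the decomposition has width 2, which upper-bounds the treewidth. Conversely, {b, c, g} is a clique of size 3, and the vertices of any clique must share a bag in every tree decomposition; so some bag has ≥ 3 vertices and tw(G) ≥ 2. Therefore the treewidth is 2.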